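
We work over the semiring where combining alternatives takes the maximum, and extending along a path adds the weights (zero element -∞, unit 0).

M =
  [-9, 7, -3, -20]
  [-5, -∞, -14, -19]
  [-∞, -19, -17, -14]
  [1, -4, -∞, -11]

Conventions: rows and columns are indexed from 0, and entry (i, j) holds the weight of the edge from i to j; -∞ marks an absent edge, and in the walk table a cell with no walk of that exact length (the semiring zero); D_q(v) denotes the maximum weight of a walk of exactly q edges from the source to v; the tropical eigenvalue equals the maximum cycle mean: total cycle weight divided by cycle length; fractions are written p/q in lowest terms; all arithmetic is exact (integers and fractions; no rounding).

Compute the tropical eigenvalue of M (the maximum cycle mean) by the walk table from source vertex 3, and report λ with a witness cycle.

q=0: [-∞, -∞, -∞, 0]
q=1: [1, -4, -∞, -11]
q=2: [-8, 8, -2, -19]
q=3: [3, -1, -6, -11]
q=4: [-6, 10, 0, -17]
Optimal cycle mean attained by: cycle 0->1->0, total 7 + (-5), length 2.
Answer: λ = 1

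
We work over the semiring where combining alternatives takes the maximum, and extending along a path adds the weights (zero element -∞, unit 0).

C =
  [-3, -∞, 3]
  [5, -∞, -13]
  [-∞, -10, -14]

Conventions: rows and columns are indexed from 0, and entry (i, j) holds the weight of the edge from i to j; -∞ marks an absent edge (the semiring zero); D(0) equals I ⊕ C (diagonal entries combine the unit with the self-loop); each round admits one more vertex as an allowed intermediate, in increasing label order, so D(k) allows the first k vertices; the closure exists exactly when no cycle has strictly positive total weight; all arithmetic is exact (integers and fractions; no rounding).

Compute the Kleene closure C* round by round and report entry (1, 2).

D(0):
  [0, -∞, 3]
  [5, 0, -13]
  [-∞, -10, 0]
D(1):
  [0, -∞, 3]
  [5, 0, 8]
  [-∞, -10, 0]
D(2):
  [0, -∞, 3]
  [5, 0, 8]
  [-5, -10, 0]
D(3):
  [0, -7, 3]
  [5, 0, 8]
  [-5, -10, 0]
Answer: C*[1][2] = 8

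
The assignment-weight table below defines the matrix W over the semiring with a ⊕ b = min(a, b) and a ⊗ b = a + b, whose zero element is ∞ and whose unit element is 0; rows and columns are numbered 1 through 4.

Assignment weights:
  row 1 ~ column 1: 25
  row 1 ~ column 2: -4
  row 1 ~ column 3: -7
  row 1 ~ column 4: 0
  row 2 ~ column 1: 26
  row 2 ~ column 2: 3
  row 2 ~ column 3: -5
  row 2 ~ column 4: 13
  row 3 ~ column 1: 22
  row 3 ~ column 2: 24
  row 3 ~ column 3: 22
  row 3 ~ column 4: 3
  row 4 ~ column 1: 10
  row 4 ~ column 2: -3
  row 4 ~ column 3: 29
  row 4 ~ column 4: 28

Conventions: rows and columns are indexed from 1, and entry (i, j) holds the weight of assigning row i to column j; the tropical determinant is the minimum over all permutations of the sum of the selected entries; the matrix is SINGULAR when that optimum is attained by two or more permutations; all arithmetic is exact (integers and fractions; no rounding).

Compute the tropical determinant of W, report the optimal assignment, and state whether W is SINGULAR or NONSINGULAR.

σ = (1, 2, 3, 4): 25 + 3 + 22 + 28 = 78
σ = (1, 2, 4, 3): 25 + 3 + 3 + 29 = 60
σ = (1, 3, 2, 4): 25 + (-5) + 24 + 28 = 72
σ = (1, 3, 4, 2): 25 + (-5) + 3 + (-3) = 20
σ = (1, 4, 2, 3): 25 + 13 + 24 + 29 = 91
σ = (1, 4, 3, 2): 25 + 13 + 22 + (-3) = 57
σ = (2, 1, 3, 4): (-4) + 26 + 22 + 28 = 72
σ = (2, 1, 4, 3): (-4) + 26 + 3 + 29 = 54
σ = (2, 3, 1, 4): (-4) + (-5) + 22 + 28 = 41
σ = (2, 3, 4, 1): (-4) + (-5) + 3 + 10 = 4
σ = (2, 4, 1, 3): (-4) + 13 + 22 + 29 = 60
σ = (2, 4, 3, 1): (-4) + 13 + 22 + 10 = 41
σ = (3, 1, 2, 4): (-7) + 26 + 24 + 28 = 71
σ = (3, 1, 4, 2): (-7) + 26 + 3 + (-3) = 19
σ = (3, 2, 1, 4): (-7) + 3 + 22 + 28 = 46
σ = (3, 2, 4, 1): (-7) + 3 + 3 + 10 = 9
σ = (3, 4, 1, 2): (-7) + 13 + 22 + (-3) = 25
σ = (3, 4, 2, 1): (-7) + 13 + 24 + 10 = 40
σ = (4, 1, 2, 3): 0 + 26 + 24 + 29 = 79
σ = (4, 1, 3, 2): 0 + 26 + 22 + (-3) = 45
σ = (4, 2, 1, 3): 0 + 3 + 22 + 29 = 54
σ = (4, 2, 3, 1): 0 + 3 + 22 + 10 = 35
σ = (4, 3, 1, 2): 0 + (-5) + 22 + (-3) = 14
σ = (4, 3, 2, 1): 0 + (-5) + 24 + 10 = 29
Optimal value attained by: σ = (2, 3, 4, 1).
Answer: det⊕(W) = 4; verdict: NONSINGULAR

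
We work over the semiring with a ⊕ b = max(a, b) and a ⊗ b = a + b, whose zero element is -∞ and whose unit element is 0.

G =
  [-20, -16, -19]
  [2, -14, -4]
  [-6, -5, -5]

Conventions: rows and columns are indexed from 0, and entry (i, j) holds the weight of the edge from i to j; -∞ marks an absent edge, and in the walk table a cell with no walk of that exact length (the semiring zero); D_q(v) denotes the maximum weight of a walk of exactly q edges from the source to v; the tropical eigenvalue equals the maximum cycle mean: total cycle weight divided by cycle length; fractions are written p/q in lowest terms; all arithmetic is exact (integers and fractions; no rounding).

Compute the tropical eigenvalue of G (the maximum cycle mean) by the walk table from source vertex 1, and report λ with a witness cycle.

q=0: [-∞, 0, -∞]
q=1: [2, -14, -4]
q=2: [-10, -9, -9]
q=3: [-7, -14, -13]
Optimal cycle mean attained by: cycle 1->2->1, total (-4) + (-5), length 2.
Answer: λ = -9/2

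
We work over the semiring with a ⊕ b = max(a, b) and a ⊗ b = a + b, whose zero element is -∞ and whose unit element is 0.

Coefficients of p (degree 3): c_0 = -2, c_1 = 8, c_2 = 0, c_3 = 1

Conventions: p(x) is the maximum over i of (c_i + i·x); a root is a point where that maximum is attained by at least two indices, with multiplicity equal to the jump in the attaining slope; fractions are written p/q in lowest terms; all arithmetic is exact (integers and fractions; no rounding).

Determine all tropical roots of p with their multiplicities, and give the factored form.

hull edge (i=0, c=-2) to (i=1, c=8): slope 10, span 1
hull edge (i=1, c=8) to (i=3, c=1): slope -7/2, span 2
Factored form: p(x) = 1 ⊗ (x ⊕ (-10)) ⊗ (x ⊕ 7/2) ⊗ (x ⊕ 7/2)
Answer: roots = -10 (mult 1), 7/2 (mult 2)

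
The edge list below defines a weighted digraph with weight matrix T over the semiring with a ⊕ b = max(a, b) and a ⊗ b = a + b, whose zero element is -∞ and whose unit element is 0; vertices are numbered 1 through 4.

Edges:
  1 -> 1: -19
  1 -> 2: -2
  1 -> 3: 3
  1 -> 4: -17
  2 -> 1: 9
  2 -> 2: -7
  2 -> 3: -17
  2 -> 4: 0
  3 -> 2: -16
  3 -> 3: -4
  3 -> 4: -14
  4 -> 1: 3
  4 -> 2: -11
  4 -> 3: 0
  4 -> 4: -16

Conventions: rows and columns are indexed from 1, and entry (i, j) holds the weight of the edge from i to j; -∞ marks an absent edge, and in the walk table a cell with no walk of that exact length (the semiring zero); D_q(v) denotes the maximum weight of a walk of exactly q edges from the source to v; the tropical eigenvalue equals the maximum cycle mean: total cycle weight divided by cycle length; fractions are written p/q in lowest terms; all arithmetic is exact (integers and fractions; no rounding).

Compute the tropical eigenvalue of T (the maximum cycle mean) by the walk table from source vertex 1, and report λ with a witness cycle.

q=0: [0, -∞, -∞, -∞]
q=1: [-19, -2, 3, -17]
q=2: [7, -9, -1, -2]
q=3: [1, 5, 10, -9]
q=4: [14, -1, 6, 5]
Optimal cycle mean attained by: cycle 1->2->1, total (-2) + 9, length 2.
Answer: λ = 7/2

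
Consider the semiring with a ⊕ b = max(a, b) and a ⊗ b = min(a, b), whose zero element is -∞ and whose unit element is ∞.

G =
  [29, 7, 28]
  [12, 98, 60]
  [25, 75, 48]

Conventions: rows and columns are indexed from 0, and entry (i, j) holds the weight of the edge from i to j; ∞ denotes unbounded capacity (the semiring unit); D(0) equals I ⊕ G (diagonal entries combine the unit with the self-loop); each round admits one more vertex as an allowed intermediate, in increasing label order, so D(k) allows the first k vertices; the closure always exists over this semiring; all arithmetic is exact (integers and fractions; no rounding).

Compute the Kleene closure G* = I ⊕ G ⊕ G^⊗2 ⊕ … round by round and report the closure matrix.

D(0):
  [∞, 7, 28]
  [12, ∞, 60]
  [25, 75, ∞]
D(1):
  [∞, 7, 28]
  [12, ∞, 60]
  [25, 75, ∞]
D(2):
  [∞, 7, 28]
  [12, ∞, 60]
  [25, 75, ∞]
D(3):
  [∞, 28, 28]
  [25, ∞, 60]
  [25, 75, ∞]
Answer: G* = [[∞, 28, 28], [25, ∞, 60], [25, 75, ∞]]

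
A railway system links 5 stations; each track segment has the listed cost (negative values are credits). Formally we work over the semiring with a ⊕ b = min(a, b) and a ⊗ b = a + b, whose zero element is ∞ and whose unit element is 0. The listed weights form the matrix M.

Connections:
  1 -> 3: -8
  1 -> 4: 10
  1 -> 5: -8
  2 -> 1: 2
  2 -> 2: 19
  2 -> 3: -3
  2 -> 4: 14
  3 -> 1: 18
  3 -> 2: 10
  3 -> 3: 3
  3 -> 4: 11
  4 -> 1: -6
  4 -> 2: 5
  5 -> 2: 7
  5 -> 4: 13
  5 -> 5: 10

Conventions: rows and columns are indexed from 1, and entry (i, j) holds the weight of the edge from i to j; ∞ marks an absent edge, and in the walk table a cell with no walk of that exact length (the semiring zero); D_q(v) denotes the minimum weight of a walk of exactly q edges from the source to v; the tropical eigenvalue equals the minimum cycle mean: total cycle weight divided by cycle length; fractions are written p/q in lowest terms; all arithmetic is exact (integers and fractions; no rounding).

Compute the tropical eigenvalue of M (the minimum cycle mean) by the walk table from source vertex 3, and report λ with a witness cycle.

q=0: [∞, ∞, 0, ∞, ∞]
q=1: [18, 10, 3, 11, ∞]
q=2: [5, 13, 6, 14, 10]
q=3: [8, 16, -3, 15, -3]
q=4: [9, 4, 0, 8, 0]
q=5: [2, 7, 1, 11, 1]
Optimal cycle mean attained by: cycle 1->3->4->1, total (-8) + 11 + (-6), length 3.
Answer: λ = -1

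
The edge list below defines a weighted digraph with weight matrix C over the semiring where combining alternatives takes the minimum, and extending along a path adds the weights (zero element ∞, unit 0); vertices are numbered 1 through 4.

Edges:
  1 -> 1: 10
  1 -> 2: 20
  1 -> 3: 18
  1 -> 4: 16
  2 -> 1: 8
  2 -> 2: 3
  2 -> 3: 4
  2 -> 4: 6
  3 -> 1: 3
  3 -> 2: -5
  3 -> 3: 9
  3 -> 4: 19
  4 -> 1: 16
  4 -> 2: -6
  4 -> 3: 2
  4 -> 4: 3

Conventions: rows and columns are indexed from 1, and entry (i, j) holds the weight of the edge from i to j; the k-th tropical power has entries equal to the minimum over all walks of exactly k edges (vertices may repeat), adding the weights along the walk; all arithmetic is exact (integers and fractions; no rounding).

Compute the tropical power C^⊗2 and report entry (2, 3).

C^⊗2:
  [20, 10, 18, 19]
  [7, -1, 7, 9]
  [3, -2, -1, 1]
  [2, -3, -2, 0]
Key observation: the optimum is the walk 2->2->3, with weight 3 + 4 = 7.
Optimal value attained by: walk 2->2->3.
Answer: (C^⊗2)[2][3] = 7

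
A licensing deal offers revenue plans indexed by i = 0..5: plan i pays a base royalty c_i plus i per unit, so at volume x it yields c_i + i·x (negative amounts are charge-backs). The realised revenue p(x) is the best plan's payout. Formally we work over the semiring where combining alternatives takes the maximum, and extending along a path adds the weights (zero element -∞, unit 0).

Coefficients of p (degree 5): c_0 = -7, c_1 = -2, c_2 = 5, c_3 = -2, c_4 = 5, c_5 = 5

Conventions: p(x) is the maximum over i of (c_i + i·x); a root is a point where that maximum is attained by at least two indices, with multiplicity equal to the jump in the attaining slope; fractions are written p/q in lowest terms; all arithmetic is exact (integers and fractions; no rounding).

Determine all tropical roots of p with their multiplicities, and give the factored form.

hull edge (i=0, c=-7) to (i=2, c=5): slope 6, span 2
hull edge (i=2, c=5) to (i=5, c=5): slope 0, span 3
Factored form: p(x) = 5 ⊗ (x ⊕ (-6)) ⊗ (x ⊕ (-6)) ⊗ (x ⊕ 0) ⊗ (x ⊕ 0) ⊗ (x ⊕ 0)
Answer: roots = -6 (mult 2), 0 (mult 3)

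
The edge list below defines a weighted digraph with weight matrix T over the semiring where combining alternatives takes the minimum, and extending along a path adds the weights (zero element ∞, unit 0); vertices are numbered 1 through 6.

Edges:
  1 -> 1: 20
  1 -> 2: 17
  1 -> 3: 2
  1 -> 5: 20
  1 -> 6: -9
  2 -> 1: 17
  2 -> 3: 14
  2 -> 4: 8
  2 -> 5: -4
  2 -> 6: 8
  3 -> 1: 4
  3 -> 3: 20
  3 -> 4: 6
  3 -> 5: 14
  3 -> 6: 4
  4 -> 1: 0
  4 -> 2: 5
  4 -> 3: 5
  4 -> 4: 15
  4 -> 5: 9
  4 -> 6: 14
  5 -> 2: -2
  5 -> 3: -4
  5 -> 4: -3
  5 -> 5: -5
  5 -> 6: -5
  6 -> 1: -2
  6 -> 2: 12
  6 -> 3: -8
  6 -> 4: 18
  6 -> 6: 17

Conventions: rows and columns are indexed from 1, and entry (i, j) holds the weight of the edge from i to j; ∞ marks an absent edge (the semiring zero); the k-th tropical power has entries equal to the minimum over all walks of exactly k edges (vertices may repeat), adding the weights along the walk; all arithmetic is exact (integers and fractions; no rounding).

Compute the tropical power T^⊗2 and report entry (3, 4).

T^⊗2:
  [-11, 3, -17, 8, 13, 6]
  [6, -6, -8, -7, -9, -9]
  [2, 11, -4, 11, 9, -5]
  [9, 7, 2, 6, 1, -9]
  [-7, -7, -13, -8, -10, -10]
  [-4, 15, 0, -2, 6, -11]
Key observation: the optimum is the walk 3->5->4, with weight 14 + (-3) = 11.
Optimal value attained by: walk 3->5->4.
Answer: (T^⊗2)[3][4] = 11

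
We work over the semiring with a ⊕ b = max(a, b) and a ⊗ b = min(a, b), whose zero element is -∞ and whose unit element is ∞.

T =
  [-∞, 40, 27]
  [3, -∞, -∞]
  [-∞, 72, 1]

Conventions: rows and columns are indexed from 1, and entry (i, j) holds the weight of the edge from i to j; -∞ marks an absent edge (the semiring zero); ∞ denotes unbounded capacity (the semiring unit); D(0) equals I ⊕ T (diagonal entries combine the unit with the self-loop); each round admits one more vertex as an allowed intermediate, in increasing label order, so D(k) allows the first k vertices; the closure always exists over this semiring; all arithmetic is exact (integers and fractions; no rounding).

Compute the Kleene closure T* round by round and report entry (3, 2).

D(0):
  [∞, 40, 27]
  [3, ∞, -∞]
  [-∞, 72, ∞]
D(1):
  [∞, 40, 27]
  [3, ∞, 3]
  [-∞, 72, ∞]
D(2):
  [∞, 40, 27]
  [3, ∞, 3]
  [3, 72, ∞]
D(3):
  [∞, 40, 27]
  [3, ∞, 3]
  [3, 72, ∞]
Answer: T*[3][2] = 72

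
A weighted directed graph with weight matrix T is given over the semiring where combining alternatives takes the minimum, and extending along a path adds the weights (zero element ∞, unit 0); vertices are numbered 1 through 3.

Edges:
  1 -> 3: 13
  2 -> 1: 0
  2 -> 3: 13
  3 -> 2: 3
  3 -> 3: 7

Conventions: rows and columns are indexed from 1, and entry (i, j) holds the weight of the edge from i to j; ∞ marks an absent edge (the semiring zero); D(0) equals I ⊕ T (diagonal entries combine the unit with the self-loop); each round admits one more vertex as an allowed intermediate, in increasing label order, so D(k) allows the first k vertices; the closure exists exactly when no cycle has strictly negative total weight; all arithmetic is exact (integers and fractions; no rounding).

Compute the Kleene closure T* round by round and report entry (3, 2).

D(0):
  [0, ∞, 13]
  [0, 0, 13]
  [∞, 3, 0]
D(1):
  [0, ∞, 13]
  [0, 0, 13]
  [∞, 3, 0]
D(2):
  [0, ∞, 13]
  [0, 0, 13]
  [3, 3, 0]
D(3):
  [0, 16, 13]
  [0, 0, 13]
  [3, 3, 0]
Answer: T*[3][2] = 3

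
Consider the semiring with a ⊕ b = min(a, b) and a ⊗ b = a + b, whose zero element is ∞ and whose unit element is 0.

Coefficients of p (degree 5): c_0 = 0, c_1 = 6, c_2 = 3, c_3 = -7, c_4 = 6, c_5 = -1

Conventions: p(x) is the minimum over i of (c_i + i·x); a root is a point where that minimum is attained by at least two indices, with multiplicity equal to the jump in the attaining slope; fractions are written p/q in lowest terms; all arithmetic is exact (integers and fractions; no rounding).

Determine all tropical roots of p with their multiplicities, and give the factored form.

hull edge (i=0, c=0) to (i=3, c=-7): slope -7/3, span 3
hull edge (i=3, c=-7) to (i=5, c=-1): slope 3, span 2
Factored form: p(x) = -1 ⊗ (x ⊕ (-3)) ⊗ (x ⊕ (-3)) ⊗ (x ⊕ 7/3) ⊗ (x ⊕ 7/3) ⊗ (x ⊕ 7/3)
Answer: roots = -3 (mult 2), 7/3 (mult 3)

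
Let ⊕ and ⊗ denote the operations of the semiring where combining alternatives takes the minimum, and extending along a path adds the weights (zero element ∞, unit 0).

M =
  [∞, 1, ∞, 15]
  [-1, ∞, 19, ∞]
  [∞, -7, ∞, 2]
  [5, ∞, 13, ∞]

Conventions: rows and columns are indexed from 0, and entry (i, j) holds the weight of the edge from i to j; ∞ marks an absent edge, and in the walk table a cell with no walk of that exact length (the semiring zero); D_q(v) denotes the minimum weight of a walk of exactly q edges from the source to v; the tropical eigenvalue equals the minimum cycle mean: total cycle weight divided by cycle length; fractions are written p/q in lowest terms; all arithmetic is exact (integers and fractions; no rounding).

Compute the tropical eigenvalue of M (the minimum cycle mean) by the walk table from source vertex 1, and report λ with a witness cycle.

q=0: [∞, 0, ∞, ∞]
q=1: [-1, ∞, 19, ∞]
q=2: [∞, 0, ∞, 14]
q=3: [-1, ∞, 19, ∞]
q=4: [∞, 0, ∞, 14]
Optimal cycle mean attained by: cycle 0->1->0, total 1 + (-1), length 2.
Answer: λ = 0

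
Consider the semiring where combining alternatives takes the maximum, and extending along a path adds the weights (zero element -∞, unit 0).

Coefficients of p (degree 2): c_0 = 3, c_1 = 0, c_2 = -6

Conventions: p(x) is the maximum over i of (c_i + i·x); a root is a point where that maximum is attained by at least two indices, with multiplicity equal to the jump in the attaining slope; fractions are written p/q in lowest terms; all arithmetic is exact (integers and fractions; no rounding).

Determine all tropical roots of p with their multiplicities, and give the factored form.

hull edge (i=0, c=3) to (i=1, c=0): slope -3, span 1
hull edge (i=1, c=0) to (i=2, c=-6): slope -6, span 1
Factored form: p(x) = -6 ⊗ (x ⊕ 3) ⊗ (x ⊕ 6)
Answer: roots = 3 (mult 1), 6 (mult 1)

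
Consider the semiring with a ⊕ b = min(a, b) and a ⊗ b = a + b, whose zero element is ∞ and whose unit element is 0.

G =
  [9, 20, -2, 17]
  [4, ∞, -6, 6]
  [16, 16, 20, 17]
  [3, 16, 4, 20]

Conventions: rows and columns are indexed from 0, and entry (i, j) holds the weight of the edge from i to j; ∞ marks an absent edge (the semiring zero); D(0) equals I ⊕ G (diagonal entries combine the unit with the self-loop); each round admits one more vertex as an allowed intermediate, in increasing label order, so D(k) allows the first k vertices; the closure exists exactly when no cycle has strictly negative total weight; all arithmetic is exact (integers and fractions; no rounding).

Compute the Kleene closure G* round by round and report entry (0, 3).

D(0):
  [0, 20, -2, 17]
  [4, 0, -6, 6]
  [16, 16, 0, 17]
  [3, 16, 4, 0]
D(1):
  [0, 20, -2, 17]
  [4, 0, -6, 6]
  [16, 16, 0, 17]
  [3, 16, 1, 0]
D(2):
  [0, 20, -2, 17]
  [4, 0, -6, 6]
  [16, 16, 0, 17]
  [3, 16, 1, 0]
D(3):
  [0, 14, -2, 15]
  [4, 0, -6, 6]
  [16, 16, 0, 17]
  [3, 16, 1, 0]
D(4):
  [0, 14, -2, 15]
  [4, 0, -6, 6]
  [16, 16, 0, 17]
  [3, 16, 1, 0]
Answer: G*[0][3] = 15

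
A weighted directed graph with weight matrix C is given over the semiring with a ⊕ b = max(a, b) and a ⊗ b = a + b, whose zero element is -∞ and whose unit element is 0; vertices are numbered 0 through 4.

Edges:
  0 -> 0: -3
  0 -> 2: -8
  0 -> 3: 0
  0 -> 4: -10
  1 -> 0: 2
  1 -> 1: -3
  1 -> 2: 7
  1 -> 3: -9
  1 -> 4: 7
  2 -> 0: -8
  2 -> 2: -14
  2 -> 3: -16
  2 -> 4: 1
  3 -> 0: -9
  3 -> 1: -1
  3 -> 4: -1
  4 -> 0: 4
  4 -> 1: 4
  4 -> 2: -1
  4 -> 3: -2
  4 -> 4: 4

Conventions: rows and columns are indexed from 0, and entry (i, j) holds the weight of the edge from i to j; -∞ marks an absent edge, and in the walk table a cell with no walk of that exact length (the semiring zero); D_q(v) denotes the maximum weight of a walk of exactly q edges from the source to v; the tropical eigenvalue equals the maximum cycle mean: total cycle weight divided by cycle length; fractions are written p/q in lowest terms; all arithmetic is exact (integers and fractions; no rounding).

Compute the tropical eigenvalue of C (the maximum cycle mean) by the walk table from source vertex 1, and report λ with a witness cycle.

q=0: [-∞, 0, -∞, -∞, -∞]
q=1: [2, -3, 7, -9, 7]
q=2: [11, 11, 6, 5, 11]
q=3: [15, 15, 18, 11, 18]
q=4: [22, 22, 22, 16, 22]
q=5: [26, 26, 29, 22, 29]
Optimal cycle mean attained by: cycle 1->4->1, total 7 + 4, length 2.
Answer: λ = 11/2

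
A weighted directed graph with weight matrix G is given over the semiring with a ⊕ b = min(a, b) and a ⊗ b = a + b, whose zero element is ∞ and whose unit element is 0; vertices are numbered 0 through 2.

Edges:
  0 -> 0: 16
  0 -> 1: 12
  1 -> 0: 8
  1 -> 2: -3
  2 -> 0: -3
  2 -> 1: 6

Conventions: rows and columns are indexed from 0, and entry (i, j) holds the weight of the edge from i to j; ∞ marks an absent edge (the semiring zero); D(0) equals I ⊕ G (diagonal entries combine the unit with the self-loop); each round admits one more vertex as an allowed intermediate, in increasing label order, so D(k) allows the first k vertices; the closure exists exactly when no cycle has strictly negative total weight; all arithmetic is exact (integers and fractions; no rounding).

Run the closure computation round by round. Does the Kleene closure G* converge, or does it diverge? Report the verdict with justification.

D(0):
  [0, 12, ∞]
  [8, 0, -3]
  [-3, 6, 0]
D(1):
  [0, 12, ∞]
  [8, 0, -3]
  [-3, 6, 0]
D(2):
  [0, 12, 9]
  [8, 0, -3]
  [-3, 6, 0]
D(3):
  [0, 12, 9]
  [-6, 0, -3]
  [-3, 6, 0]
Key observation: every diagonal entry stays at the unit through all rounds, so no improving cycle exists.
Answer: CONVERGES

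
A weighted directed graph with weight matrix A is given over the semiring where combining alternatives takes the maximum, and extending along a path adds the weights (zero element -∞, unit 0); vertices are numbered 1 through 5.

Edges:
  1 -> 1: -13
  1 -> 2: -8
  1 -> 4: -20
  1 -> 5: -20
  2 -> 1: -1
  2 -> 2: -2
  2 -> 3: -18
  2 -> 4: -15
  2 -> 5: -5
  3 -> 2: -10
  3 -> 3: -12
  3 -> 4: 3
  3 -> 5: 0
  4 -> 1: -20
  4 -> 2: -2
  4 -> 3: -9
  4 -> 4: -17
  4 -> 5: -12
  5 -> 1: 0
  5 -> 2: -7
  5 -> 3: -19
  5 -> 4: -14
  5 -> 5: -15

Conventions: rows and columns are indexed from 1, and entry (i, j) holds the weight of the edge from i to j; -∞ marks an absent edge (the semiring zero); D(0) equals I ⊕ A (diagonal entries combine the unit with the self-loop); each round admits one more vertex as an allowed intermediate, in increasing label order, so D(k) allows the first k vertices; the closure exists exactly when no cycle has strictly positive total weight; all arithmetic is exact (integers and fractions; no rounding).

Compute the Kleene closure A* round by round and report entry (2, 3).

D(0):
  [0, -8, -∞, -20, -20]
  [-1, 0, -18, -15, -5]
  [-∞, -10, 0, 3, 0]
  [-20, -2, -9, 0, -12]
  [0, -7, -19, -14, 0]
D(1):
  [0, -8, -∞, -20, -20]
  [-1, 0, -18, -15, -5]
  [-∞, -10, 0, 3, 0]
  [-20, -2, -9, 0, -12]
  [0, -7, -19, -14, 0]
D(2):
  [0, -8, -26, -20, -13]
  [-1, 0, -18, -15, -5]
  [-11, -10, 0, 3, 0]
  [-3, -2, -9, 0, -7]
  [0, -7, -19, -14, 0]
D(3):
  [0, -8, -26, -20, -13]
  [-1, 0, -18, -15, -5]
  [-11, -10, 0, 3, 0]
  [-3, -2, -9, 0, -7]
  [0, -7, -19, -14, 0]
D(4):
  [0, -8, -26, -20, -13]
  [-1, 0, -18, -15, -5]
  [0, 1, 0, 3, 0]
  [-3, -2, -9, 0, -7]
  [0, -7, -19, -14, 0]
D(5):
  [0, -8, -26, -20, -13]
  [-1, 0, -18, -15, -5]
  [0, 1, 0, 3, 0]
  [-3, -2, -9, 0, -7]
  [0, -7, -19, -14, 0]
Answer: A*[2][3] = -18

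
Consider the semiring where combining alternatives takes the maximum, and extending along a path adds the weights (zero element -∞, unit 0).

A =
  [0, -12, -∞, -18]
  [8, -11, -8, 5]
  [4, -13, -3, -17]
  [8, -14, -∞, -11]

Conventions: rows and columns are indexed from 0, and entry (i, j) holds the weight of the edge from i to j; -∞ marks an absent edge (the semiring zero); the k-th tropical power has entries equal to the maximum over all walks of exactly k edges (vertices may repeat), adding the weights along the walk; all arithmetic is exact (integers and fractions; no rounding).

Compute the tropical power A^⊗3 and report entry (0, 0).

A^⊗2:
  [0, -12, -20, -7]
  [13, -4, -11, -6]
  [4, -8, -6, -8]
  [8, -4, -22, -9]
A^⊗3:
  [1, -12, -20, -7]
  [13, 1, -12, 1]
  [4, -8, -9, -3]
  [8, -4, -12, 1]
Key observation: the optimum is the walk 0->1->3->0, with weight (-12) + 5 + 8 = 1.
Optimal value attained by: walk 0->1->3->0.
Answer: (A^⊗3)[0][0] = 1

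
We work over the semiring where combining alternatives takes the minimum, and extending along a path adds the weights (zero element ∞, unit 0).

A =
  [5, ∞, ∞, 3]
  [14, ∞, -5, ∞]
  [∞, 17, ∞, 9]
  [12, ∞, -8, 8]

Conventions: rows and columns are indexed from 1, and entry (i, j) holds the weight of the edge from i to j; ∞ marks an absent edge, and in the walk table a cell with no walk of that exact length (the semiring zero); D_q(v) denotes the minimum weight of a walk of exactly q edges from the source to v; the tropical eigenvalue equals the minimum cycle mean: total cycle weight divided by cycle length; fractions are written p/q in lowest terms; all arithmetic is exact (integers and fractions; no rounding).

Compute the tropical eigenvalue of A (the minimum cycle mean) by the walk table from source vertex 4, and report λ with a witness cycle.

q=0: [∞, ∞, ∞, 0]
q=1: [12, ∞, -8, 8]
q=2: [17, 9, 0, 1]
q=3: [13, 17, -7, 9]
q=4: [18, 10, 1, 2]
Optimal cycle mean attained by: cycle 3->4->3, total 9 + (-8), length 2.
Answer: λ = 1/2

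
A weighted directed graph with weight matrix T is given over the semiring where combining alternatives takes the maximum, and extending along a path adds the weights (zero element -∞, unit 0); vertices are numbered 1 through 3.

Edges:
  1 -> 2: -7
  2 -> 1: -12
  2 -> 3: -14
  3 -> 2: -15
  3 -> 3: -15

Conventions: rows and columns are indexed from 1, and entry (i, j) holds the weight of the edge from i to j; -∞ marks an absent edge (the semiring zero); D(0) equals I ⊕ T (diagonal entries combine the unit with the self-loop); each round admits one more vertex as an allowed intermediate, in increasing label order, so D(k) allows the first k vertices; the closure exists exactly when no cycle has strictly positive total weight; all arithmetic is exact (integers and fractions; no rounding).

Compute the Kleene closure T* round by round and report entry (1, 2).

D(0):
  [0, -7, -∞]
  [-12, 0, -14]
  [-∞, -15, 0]
D(1):
  [0, -7, -∞]
  [-12, 0, -14]
  [-∞, -15, 0]
D(2):
  [0, -7, -21]
  [-12, 0, -14]
  [-27, -15, 0]
D(3):
  [0, -7, -21]
  [-12, 0, -14]
  [-27, -15, 0]
Answer: T*[1][2] = -7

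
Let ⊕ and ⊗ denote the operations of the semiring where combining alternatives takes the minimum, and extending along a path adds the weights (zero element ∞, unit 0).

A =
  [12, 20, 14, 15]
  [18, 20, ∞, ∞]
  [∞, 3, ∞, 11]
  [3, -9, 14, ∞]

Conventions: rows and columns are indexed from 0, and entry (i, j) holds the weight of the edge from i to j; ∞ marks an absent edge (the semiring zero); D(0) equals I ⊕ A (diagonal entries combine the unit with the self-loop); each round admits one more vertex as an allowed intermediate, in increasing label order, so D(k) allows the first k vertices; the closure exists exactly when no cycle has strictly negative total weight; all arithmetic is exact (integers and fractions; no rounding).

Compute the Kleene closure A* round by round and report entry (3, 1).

D(0):
  [0, 20, 14, 15]
  [18, 0, ∞, ∞]
  [∞, 3, 0, 11]
  [3, -9, 14, 0]
D(1):
  [0, 20, 14, 15]
  [18, 0, 32, 33]
  [∞, 3, 0, 11]
  [3, -9, 14, 0]
D(2):
  [0, 20, 14, 15]
  [18, 0, 32, 33]
  [21, 3, 0, 11]
  [3, -9, 14, 0]
D(3):
  [0, 17, 14, 15]
  [18, 0, 32, 33]
  [21, 3, 0, 11]
  [3, -9, 14, 0]
D(4):
  [0, 6, 14, 15]
  [18, 0, 32, 33]
  [14, 2, 0, 11]
  [3, -9, 14, 0]
Answer: A*[3][1] = -9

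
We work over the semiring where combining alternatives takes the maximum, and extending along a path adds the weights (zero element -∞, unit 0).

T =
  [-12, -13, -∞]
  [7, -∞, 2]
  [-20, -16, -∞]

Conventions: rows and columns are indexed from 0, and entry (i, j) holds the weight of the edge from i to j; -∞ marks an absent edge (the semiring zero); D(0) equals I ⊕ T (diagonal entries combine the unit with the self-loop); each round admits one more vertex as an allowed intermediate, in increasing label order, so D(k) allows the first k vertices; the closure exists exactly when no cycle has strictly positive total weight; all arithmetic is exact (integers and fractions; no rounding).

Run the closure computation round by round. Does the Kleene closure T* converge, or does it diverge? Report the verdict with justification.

D(0):
  [0, -13, -∞]
  [7, 0, 2]
  [-20, -16, 0]
D(1):
  [0, -13, -∞]
  [7, 0, 2]
  [-20, -16, 0]
D(2):
  [0, -13, -11]
  [7, 0, 2]
  [-9, -16, 0]
D(3):
  [0, -13, -11]
  [7, 0, 2]
  [-9, -16, 0]
Key observation: every diagonal entry stays at the unit through all rounds, so no improving cycle exists.
Answer: CONVERGES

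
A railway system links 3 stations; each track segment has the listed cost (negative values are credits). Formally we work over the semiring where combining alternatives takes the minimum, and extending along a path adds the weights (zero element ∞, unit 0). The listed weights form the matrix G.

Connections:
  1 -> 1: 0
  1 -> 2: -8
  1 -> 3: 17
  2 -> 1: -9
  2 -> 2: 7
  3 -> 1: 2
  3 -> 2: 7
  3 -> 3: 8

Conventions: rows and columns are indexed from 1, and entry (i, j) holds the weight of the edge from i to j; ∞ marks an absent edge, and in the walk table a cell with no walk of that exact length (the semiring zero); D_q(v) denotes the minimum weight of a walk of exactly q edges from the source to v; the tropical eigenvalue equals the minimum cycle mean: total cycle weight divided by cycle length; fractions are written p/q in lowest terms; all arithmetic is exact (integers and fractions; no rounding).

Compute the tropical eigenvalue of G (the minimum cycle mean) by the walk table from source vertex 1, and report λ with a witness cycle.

q=0: [0, ∞, ∞]
q=1: [0, -8, 17]
q=2: [-17, -8, 17]
q=3: [-17, -25, 0]
Optimal cycle mean attained by: cycle 1->2->1, total (-8) + (-9), length 2.
Answer: λ = -17/2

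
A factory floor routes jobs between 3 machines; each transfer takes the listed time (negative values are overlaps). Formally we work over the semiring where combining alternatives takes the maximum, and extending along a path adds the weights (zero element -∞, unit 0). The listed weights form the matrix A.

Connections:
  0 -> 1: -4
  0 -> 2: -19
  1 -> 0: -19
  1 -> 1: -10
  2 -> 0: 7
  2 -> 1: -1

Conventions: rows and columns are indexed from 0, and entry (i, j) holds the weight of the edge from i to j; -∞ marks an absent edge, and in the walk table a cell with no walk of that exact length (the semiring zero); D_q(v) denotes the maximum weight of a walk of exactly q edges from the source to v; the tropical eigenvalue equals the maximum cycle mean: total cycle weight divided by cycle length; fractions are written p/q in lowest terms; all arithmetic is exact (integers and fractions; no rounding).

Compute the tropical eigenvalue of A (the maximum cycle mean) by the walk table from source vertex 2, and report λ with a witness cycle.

q=0: [-∞, -∞, 0]
q=1: [7, -1, -∞]
q=2: [-20, 3, -12]
q=3: [-5, -7, -39]
Optimal cycle mean attained by: cycle 0->2->0, total (-19) + 7, length 2.
Answer: λ = -6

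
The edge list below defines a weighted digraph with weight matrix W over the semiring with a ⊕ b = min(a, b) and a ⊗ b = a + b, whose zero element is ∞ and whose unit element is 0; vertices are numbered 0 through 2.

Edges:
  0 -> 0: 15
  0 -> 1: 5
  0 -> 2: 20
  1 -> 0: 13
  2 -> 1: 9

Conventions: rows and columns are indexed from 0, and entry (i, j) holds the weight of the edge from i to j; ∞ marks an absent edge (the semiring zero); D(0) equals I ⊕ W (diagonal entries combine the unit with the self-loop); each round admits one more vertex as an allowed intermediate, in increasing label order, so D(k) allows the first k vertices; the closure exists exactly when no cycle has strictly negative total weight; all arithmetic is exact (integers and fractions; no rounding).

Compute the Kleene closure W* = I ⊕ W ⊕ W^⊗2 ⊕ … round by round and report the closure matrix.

D(0):
  [0, 5, 20]
  [13, 0, ∞]
  [∞, 9, 0]
D(1):
  [0, 5, 20]
  [13, 0, 33]
  [∞, 9, 0]
D(2):
  [0, 5, 20]
  [13, 0, 33]
  [22, 9, 0]
D(3):
  [0, 5, 20]
  [13, 0, 33]
  [22, 9, 0]
Answer: W* = [[0, 5, 20], [13, 0, 33], [22, 9, 0]]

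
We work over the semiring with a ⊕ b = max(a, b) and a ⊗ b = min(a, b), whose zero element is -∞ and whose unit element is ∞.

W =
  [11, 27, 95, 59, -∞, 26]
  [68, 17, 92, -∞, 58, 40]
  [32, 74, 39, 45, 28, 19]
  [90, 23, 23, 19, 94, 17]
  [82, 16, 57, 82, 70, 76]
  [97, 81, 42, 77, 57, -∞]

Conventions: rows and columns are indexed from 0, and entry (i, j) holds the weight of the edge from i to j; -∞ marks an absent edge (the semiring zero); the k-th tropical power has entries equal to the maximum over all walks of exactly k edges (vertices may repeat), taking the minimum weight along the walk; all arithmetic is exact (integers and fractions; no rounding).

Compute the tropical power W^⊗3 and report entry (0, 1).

W^⊗2:
  [59, 74, 39, 45, 59, 27]
  [58, 74, 68, 59, 58, 58]
  [68, 39, 74, 39, 58, 40]
  [82, 27, 90, 82, 70, 76]
  [82, 76, 82, 76, 82, 70]
  [77, 42, 95, 59, 77, 57]
W^⊗3:
  [68, 39, 74, 59, 59, 59]
  [68, 68, 74, 58, 59, 58]
  [58, 74, 68, 59, 58, 58]
  [82, 76, 82, 76, 82, 70]
  [82, 74, 82, 82, 76, 76]
  [77, 74, 77, 77, 70, 76]
Key observation: the optimum is the walk 0->2->2->1, with weight 95 min 39 min 74 = 39.
Optimal value attained by: walk 0->2->2->1.
Answer: (W^⊗3)[0][1] = 39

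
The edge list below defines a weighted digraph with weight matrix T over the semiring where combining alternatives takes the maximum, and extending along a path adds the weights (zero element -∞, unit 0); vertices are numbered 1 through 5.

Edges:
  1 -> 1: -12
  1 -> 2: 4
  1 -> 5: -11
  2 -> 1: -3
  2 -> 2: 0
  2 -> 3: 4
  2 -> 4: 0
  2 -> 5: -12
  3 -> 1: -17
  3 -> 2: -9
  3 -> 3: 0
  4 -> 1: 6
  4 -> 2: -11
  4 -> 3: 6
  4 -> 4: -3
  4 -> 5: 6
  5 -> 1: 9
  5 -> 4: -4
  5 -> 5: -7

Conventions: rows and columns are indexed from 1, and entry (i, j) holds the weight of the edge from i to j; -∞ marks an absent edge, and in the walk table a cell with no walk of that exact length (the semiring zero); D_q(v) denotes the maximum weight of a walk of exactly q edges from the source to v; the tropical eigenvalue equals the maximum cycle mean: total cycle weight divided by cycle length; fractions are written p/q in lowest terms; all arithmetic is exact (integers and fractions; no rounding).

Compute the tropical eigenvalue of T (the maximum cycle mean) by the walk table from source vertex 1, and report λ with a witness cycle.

q=0: [0, -∞, -∞, -∞, -∞]
q=1: [-12, 4, -∞, -∞, -11]
q=2: [1, 4, 8, 4, -8]
q=3: [10, 5, 10, 4, 10]
q=4: [19, 14, 10, 6, 10]
q=5: [19, 23, 18, 14, 12]
Optimal cycle mean attained by: cycle 1->2->4->5->1, total 4 + 0 + 6 + 9, length 4.
Answer: λ = 19/4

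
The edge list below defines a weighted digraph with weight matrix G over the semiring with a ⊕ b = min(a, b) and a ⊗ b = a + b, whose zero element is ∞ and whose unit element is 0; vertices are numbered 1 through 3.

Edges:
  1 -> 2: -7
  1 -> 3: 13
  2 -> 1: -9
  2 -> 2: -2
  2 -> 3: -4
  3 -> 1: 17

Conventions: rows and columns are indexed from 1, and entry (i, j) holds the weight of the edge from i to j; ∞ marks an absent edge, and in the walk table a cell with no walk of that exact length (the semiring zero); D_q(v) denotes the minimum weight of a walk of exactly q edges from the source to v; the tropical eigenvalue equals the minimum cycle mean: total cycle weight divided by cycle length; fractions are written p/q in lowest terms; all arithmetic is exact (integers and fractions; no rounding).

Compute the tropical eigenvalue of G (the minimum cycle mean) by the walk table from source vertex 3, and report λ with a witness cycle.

q=0: [∞, ∞, 0]
q=1: [17, ∞, ∞]
q=2: [∞, 10, 30]
q=3: [1, 8, 6]
Optimal cycle mean attained by: cycle 1->2->1, total (-7) + (-9), length 2.
Answer: λ = -8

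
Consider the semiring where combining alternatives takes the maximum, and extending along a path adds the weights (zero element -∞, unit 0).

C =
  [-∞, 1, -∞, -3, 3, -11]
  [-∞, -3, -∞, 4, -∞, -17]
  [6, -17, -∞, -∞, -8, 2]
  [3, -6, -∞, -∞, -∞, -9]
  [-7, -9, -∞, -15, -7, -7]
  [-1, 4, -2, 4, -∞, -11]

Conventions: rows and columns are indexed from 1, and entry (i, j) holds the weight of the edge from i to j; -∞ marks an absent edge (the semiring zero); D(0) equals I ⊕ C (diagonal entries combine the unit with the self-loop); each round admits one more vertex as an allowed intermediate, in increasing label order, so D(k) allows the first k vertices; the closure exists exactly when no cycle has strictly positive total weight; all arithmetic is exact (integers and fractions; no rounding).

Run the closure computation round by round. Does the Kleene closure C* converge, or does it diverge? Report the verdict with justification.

D(0):
  [0, 1, -∞, -3, 3, -11]
  [-∞, 0, -∞, 4, -∞, -17]
  [6, -17, 0, -∞, -8, 2]
  [3, -6, -∞, 0, -∞, -9]
  [-7, -9, -∞, -15, 0, -7]
  [-1, 4, -2, 4, -∞, 0]
D(1):
  [0, 1, -∞, -3, 3, -11]
  [-∞, 0, -∞, 4, -∞, -17]
  [6, 7, 0, 3, 9, 2]
  [3, 4, -∞, 0, 6, -8]
  [-7, -6, -∞, -10, 0, -7]
  [-1, 4, -2, 4, 2, 0]
Detection: at round 2, diagonal entry (4, 4) turns strictly positive.
Key observation: the cycle 4->1->2->4 has total weight 3 + 1 + 4, which is strictly positive.
Answer: DIVERGES — positive cycle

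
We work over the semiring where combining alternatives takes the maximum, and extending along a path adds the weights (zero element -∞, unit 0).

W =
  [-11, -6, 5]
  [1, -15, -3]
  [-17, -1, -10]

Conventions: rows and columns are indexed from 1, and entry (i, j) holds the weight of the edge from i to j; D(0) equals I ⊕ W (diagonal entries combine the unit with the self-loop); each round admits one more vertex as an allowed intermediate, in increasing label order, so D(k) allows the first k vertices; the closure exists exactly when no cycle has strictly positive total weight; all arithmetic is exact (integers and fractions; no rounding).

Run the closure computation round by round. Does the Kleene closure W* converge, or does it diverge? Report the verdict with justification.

D(0):
  [0, -6, 5]
  [1, 0, -3]
  [-17, -1, 0]
D(1):
  [0, -6, 5]
  [1, 0, 6]
  [-17, -1, 0]
Detection: at round 2, diagonal entry (3, 3) turns strictly positive.
Key observation: the cycle 3->2->1->3 has total weight (-1) + 1 + 5, which is strictly positive.
Answer: DIVERGES — positive cycle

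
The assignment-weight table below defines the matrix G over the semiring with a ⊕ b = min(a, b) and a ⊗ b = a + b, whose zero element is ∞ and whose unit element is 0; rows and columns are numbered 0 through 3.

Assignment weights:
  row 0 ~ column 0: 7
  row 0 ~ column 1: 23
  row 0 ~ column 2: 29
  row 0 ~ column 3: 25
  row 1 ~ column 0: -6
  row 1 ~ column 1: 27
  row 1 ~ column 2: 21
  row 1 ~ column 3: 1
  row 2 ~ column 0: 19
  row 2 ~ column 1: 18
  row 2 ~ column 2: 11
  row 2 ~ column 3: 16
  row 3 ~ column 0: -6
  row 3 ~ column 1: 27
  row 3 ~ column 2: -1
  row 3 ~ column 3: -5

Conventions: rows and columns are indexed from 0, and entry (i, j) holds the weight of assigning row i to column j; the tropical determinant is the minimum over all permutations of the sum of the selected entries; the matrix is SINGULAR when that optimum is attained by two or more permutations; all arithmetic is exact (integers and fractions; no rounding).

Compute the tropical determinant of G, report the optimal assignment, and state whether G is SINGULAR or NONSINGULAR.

σ = (0, 1, 2, 3): 7 + 27 + 11 + (-5) = 40
σ = (0, 1, 3, 2): 7 + 27 + 16 + (-1) = 49
σ = (0, 2, 1, 3): 7 + 21 + 18 + (-5) = 41
σ = (0, 2, 3, 1): 7 + 21 + 16 + 27 = 71
σ = (0, 3, 1, 2): 7 + 1 + 18 + (-1) = 25
σ = (0, 3, 2, 1): 7 + 1 + 11 + 27 = 46
σ = (1, 0, 2, 3): 23 + (-6) + 11 + (-5) = 23
σ = (1, 0, 3, 2): 23 + (-6) + 16 + (-1) = 32
σ = (1, 2, 0, 3): 23 + 21 + 19 + (-5) = 58
σ = (1, 2, 3, 0): 23 + 21 + 16 + (-6) = 54
σ = (1, 3, 0, 2): 23 + 1 + 19 + (-1) = 42
σ = (1, 3, 2, 0): 23 + 1 + 11 + (-6) = 29
σ = (2, 0, 1, 3): 29 + (-6) + 18 + (-5) = 36
σ = (2, 0, 3, 1): 29 + (-6) + 16 + 27 = 66
σ = (2, 1, 0, 3): 29 + 27 + 19 + (-5) = 70
σ = (2, 1, 3, 0): 29 + 27 + 16 + (-6) = 66
σ = (2, 3, 0, 1): 29 + 1 + 19 + 27 = 76
σ = (2, 3, 1, 0): 29 + 1 + 18 + (-6) = 42
σ = (3, 0, 1, 2): 25 + (-6) + 18 + (-1) = 36
σ = (3, 0, 2, 1): 25 + (-6) + 11 + 27 = 57
σ = (3, 1, 0, 2): 25 + 27 + 19 + (-1) = 70
σ = (3, 1, 2, 0): 25 + 27 + 11 + (-6) = 57
σ = (3, 2, 0, 1): 25 + 21 + 19 + 27 = 92
σ = (3, 2, 1, 0): 25 + 21 + 18 + (-6) = 58
Optimal value attained by: σ = (1, 0, 2, 3).
Answer: det⊕(G) = 23; verdict: NONSINGULAR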